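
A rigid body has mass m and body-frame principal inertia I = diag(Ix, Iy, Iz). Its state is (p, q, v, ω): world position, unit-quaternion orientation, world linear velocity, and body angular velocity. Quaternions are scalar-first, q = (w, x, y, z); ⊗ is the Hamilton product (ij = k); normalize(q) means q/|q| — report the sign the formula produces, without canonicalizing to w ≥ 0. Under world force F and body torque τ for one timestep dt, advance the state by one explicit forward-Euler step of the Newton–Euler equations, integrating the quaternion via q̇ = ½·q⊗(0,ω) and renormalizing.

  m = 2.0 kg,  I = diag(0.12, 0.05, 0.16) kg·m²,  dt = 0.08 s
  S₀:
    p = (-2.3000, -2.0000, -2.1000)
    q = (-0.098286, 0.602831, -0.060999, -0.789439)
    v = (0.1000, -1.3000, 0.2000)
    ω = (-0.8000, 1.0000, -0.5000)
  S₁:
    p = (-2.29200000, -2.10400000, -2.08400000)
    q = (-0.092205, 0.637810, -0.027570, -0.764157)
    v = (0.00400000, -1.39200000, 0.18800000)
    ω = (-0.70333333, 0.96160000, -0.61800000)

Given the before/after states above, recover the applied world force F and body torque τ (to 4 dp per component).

F = (-2.4000, -2.3000, -0.3000)
τ = (0.0900, -0.0400, -0.1800)

rate change Δω = (0.09666667, -0.03840000, -0.11800000)
applied torque τ = (0.0900, -0.0400, -0.1800)
v₁ − v₀ = (-0.09600000, -0.09200000, -0.01200000)
F = m·Δv/dt = (-2.4000, -2.3000, -0.3000)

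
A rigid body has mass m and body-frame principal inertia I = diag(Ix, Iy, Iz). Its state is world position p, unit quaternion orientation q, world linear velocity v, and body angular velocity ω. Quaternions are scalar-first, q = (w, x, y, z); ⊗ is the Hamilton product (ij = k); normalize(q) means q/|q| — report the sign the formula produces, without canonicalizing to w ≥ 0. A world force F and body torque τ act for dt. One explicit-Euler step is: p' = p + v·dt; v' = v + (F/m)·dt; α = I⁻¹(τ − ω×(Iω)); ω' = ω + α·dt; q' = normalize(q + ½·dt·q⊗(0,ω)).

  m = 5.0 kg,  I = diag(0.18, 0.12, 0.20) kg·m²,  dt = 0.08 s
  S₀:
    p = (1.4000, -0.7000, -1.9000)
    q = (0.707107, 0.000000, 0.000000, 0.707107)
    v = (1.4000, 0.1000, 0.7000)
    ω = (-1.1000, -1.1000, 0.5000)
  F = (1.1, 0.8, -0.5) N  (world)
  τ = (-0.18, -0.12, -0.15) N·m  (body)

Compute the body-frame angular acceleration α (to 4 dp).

gyro term ω×Iω = (-0.0440, 0.0110, -0.0726)
angular accel α = (-0.7556, -1.0917, -0.3870)

α = (-0.7556, -1.0917, -0.3870)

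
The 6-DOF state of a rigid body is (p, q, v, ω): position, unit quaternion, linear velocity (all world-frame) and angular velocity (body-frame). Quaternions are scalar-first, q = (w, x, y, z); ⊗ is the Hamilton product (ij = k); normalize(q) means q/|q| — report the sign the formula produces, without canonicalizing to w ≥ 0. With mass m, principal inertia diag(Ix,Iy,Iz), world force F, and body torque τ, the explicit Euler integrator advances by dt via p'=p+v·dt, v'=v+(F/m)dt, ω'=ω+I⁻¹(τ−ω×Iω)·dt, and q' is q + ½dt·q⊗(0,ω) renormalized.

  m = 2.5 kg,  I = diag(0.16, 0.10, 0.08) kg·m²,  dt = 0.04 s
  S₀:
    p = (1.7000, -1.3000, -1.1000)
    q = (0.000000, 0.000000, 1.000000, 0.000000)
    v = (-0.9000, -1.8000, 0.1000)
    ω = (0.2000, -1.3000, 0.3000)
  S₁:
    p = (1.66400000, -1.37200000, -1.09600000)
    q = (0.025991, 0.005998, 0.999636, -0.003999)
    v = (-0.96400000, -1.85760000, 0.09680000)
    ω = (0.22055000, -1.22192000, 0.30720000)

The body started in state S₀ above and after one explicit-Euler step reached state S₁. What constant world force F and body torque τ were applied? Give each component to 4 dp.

ω₁ − ω₀ = (0.02055000, 0.07808000, 0.00720000)
precession coupling = (0.0078, 0.0048, 0.0156)
I·α + gyro = (0.0900, 0.2000, 0.0300)
Δv = v₁−v₀ = (-0.06400000, -0.05760000, -0.00320000)
applied force F = (-4.0000, -3.6000, -0.2000)

F = (-4.0000, -3.6000, -0.2000)
τ = (0.0900, 0.2000, 0.0300)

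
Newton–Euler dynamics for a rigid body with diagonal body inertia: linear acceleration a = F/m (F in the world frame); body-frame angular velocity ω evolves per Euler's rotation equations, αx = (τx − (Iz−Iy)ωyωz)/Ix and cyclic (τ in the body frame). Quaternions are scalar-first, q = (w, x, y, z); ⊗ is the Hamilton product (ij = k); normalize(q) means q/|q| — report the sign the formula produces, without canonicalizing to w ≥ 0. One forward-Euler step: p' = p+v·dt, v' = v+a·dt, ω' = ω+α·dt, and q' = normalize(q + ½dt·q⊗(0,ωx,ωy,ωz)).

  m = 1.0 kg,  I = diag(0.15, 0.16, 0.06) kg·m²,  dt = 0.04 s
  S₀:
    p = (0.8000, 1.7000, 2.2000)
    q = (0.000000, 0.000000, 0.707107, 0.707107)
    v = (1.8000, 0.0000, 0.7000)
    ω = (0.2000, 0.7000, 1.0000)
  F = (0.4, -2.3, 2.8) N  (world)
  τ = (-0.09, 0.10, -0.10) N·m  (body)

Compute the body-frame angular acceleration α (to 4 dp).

precession coupling ω×(Iω) = (-0.0700, 0.0180, 0.0014)
(τ − ω×Iω)/I = (-0.1333, 0.5125, -1.6900)

α = (-0.1333, 0.5125, -1.6900)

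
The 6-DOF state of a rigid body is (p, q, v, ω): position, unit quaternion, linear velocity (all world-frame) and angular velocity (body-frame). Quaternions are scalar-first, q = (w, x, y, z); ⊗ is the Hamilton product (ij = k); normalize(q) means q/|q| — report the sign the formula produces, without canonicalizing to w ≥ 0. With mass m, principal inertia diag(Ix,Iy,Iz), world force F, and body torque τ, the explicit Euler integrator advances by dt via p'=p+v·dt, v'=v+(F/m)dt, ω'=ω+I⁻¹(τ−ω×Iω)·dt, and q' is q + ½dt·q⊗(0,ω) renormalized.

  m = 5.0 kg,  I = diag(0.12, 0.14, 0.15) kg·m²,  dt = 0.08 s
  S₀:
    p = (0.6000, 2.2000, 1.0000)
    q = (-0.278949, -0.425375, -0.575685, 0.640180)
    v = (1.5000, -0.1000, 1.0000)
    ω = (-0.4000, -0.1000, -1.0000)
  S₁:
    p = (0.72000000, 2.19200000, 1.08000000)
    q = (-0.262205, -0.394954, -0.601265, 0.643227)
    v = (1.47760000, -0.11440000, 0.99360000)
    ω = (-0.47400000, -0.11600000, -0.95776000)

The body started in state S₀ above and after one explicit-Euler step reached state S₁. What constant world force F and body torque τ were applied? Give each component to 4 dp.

ω₁ − ω₀ = (-0.07400000, -0.01600000, 0.04224000)
applied torque τ = (-0.1100, -0.0400, 0.0800)
velocity change Δv = (-0.02240000, -0.01440000, -0.00640000)
F = m·Δv/dt = (-1.4000, -0.9000, -0.4000)

F = (-1.4000, -0.9000, -0.4000)
τ = (-0.1100, -0.0400, 0.0800)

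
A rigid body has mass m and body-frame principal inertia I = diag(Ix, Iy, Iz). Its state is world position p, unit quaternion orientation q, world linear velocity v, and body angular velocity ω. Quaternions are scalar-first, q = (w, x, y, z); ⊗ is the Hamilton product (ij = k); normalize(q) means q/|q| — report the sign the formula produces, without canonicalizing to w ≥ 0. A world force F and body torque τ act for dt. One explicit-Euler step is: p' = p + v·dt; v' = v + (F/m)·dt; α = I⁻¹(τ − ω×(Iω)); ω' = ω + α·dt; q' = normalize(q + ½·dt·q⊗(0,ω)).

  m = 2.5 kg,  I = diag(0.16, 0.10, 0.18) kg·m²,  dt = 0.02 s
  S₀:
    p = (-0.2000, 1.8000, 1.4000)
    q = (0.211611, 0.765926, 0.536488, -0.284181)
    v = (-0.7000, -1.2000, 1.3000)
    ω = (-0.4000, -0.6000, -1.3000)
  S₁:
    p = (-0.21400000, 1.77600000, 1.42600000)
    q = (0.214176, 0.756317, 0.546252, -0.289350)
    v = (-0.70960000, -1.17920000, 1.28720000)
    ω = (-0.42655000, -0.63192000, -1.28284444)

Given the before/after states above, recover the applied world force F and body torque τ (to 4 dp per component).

v₁ − v₀ = (-0.00960000, 0.02080000, -0.01280000)
m·(v₁−v₀)/dt = (-1.2000, 2.6000, -1.6000)
rate change Δω = (-0.02655000, -0.03192000, 0.01715556)
ω₀×(Iω₀) = (0.0624, -0.0104, -0.0144)
τ = I·(Δω/dt) + ω₀×(Iω₀) = (-0.1500, -0.1700, 0.1400)

F = (-1.2000, 2.6000, -1.6000)
τ = (-0.1500, -0.1700, 0.1400)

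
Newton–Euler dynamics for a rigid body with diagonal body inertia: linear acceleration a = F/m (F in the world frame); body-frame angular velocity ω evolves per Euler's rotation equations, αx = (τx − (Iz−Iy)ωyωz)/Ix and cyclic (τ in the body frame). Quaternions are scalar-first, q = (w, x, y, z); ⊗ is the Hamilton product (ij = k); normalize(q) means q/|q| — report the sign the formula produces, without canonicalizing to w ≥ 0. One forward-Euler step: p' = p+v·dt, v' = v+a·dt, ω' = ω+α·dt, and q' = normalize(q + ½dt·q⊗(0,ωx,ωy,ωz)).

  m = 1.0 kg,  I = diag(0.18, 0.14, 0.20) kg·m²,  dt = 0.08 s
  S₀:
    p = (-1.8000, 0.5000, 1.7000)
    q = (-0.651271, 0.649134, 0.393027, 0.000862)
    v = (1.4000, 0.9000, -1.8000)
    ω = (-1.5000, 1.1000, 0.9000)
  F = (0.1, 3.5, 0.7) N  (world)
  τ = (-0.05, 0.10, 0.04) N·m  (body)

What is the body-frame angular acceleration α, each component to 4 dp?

α = (-0.6078, 0.5214, -0.1300)

ω×(Iω) gyroscopic = (0.0594, 0.0270, 0.0660)
angular accel α = (-0.6078, 0.5214, -0.1300)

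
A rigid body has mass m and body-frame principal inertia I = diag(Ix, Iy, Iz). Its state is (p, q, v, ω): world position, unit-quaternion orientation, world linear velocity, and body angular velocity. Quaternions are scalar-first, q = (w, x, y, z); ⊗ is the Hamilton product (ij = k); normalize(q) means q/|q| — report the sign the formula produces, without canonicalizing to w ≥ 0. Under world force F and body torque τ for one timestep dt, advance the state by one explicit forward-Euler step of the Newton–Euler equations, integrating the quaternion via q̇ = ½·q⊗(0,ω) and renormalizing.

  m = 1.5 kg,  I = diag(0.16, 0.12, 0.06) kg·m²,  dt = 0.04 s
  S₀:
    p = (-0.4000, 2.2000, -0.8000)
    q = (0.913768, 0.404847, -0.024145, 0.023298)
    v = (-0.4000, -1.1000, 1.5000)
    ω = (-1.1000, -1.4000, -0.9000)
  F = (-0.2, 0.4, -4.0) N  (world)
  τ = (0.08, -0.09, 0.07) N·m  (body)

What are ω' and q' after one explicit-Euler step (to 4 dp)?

α = I⁻¹(τ − ω×Iω) = (0.9725, -1.5750, 2.1933)
ω' = ω + α·dt = (-1.0611, -1.4630, -0.8123)
q⊗(0,ω) = (0.4324969, -0.9507971, -0.9405407, -1.4157365)
q' = normalize(q + ½dt·q⊗(0,ω)) = (0.9217, 0.3855, -0.0429, -0.0050)

ω' = (-1.0611, -1.4630, -0.8123)
q' = (0.9217, 0.3855, -0.0429, -0.0050)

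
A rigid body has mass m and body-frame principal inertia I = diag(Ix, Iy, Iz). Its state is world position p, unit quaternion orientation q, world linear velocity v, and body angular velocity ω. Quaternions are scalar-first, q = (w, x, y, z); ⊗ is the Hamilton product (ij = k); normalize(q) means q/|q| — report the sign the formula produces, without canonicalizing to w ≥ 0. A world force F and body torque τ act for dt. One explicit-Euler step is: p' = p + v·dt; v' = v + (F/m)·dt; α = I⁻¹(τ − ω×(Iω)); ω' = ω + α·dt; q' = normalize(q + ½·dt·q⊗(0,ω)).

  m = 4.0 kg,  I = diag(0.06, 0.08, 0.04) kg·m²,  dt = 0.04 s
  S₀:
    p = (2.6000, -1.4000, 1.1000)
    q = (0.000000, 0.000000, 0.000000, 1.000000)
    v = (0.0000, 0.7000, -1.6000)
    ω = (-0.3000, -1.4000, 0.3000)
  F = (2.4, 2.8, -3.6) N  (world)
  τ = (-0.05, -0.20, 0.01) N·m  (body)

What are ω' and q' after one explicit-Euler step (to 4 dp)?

angular accel α = (-1.1133, -2.4775, 0.0400)
new body rate ω' = (-0.3445, -1.4991, 0.3016)
Hamilton product q⊗(0,ω) = (-0.3000000, 1.4000000, -0.3000000, 0.0000000)
updated quaternion q' = (-0.0060, 0.0280, -0.0060, 0.9996)

ω' = (-0.3445, -1.4991, 0.3016)
q' = (-0.0060, 0.0280, -0.0060, 0.9996)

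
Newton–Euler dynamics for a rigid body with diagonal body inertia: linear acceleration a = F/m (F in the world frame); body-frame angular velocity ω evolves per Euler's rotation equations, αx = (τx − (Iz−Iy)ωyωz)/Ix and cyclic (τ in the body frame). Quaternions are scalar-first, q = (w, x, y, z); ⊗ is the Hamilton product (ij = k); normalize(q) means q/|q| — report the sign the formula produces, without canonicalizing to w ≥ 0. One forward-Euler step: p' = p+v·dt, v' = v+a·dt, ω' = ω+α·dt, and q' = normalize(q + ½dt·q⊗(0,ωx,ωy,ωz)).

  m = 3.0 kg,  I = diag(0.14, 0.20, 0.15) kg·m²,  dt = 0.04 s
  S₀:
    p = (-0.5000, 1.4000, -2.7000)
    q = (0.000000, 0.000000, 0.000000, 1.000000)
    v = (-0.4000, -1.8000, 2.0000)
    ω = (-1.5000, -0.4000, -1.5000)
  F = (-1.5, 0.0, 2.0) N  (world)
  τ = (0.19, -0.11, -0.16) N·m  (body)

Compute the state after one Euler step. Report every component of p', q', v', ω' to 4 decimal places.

p' = (-0.5160, 1.3280, -2.6200)
q' = (0.0300, 0.0080, -0.0300, 0.9991)
v' = (-0.4200, -1.8000, 2.0267)
ω' = (-1.4371, -0.4175, -1.5523)

(τ − ω×Iω)/I = (1.5714, -0.4375, -1.3067)
ω + α·dt = (-1.4371, -0.4175, -1.5523)
q⊗(0,ω) = (1.5000000, 0.4000000, -1.5000000, 0.0000000)
updated quaternion q' = (0.0300, 0.0080, -0.0300, 0.9991)
p' = p + v·dt = (-0.5160, 1.3280, -2.6200)
new velocity v' = (-0.4200, -1.8000, 2.0267)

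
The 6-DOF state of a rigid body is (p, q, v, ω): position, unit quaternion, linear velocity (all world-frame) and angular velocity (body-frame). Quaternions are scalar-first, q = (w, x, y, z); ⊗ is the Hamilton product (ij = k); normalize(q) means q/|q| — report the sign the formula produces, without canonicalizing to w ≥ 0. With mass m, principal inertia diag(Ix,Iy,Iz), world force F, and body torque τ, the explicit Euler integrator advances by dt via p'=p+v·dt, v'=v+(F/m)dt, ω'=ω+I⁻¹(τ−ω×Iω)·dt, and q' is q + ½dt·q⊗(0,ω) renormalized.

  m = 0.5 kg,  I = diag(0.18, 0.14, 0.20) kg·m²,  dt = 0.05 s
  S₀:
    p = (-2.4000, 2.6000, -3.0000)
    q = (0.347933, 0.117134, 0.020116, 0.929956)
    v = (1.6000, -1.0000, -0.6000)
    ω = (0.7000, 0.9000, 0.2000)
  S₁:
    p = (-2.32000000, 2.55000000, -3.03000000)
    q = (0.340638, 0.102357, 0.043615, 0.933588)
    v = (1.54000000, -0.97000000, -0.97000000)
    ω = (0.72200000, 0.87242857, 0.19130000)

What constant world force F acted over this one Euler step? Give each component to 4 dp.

Δv = v₁−v₀ = (-0.06000000, 0.03000000, -0.37000000)
m·(v₁−v₀)/dt = (-0.6000, 0.3000, -3.7000)

F = (-0.6000, 0.3000, -3.7000)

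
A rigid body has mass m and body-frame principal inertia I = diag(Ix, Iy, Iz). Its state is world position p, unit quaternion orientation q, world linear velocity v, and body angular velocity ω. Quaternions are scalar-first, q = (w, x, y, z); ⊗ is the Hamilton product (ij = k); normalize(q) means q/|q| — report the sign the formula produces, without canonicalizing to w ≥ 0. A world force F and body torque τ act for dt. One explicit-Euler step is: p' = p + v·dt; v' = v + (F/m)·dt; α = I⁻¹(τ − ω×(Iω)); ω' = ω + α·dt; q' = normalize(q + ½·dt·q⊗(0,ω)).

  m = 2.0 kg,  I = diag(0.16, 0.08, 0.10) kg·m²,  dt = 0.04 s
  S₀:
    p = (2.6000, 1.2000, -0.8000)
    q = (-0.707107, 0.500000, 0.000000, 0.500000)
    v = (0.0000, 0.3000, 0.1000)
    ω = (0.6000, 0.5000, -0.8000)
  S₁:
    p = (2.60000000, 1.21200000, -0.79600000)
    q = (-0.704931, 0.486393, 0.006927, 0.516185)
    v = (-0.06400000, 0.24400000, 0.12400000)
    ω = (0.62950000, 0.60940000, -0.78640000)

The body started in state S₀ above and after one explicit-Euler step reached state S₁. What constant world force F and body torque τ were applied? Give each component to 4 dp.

F = (-3.2000, -2.8000, 1.2000)
τ = (0.1100, 0.1900, 0.0100)

velocity change Δv = (-0.06400000, -0.05600000, 0.02400000)
applied force F = (-3.2000, -2.8000, 1.2000)
ω₁ − ω₀ = (0.02950000, 0.10940000, 0.01360000)
ω₀×(Iω₀) = (-0.0080, -0.0288, -0.0240)
I·α + gyro = (0.1100, 0.1900, 0.0100)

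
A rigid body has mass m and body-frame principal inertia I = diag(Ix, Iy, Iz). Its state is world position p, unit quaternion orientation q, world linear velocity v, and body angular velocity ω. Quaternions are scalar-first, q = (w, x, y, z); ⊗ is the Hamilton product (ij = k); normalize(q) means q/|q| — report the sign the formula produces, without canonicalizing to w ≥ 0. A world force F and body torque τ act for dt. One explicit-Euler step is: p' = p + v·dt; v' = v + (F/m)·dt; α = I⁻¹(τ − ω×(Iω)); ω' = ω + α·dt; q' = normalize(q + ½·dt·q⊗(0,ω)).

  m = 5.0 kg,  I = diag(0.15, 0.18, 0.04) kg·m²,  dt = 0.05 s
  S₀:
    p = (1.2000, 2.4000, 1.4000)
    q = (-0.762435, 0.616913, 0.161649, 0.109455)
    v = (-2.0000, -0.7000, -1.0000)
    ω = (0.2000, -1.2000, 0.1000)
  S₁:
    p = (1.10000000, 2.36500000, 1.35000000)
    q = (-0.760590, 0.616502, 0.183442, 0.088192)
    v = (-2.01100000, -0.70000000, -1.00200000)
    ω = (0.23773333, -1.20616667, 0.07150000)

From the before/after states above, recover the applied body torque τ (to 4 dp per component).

Δω = ω₁−ω₀ = (0.03773333, -0.00616667, -0.02850000)
I·α + gyro = (0.1300, -0.0200, -0.0300)

τ = (0.1300, -0.0200, -0.0300)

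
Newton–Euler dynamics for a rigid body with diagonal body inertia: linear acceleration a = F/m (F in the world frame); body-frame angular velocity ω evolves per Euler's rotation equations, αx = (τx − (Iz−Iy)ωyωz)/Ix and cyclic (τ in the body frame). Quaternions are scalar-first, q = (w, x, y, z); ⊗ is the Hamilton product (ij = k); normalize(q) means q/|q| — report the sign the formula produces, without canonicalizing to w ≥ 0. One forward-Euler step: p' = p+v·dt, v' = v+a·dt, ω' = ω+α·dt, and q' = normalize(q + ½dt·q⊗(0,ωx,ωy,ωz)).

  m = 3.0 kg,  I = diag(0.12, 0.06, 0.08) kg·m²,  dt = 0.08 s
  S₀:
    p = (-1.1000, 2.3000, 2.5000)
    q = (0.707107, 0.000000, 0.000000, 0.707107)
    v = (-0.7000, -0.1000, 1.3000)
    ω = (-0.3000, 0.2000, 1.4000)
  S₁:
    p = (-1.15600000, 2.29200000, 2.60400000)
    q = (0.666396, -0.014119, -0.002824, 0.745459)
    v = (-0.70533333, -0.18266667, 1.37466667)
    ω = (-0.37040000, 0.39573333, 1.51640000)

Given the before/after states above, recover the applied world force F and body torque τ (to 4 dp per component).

F = (-0.2000, -3.1000, 2.8000)
τ = (-0.1000, 0.1300, 0.1200)

Δω = ω₁−ω₀ = (-0.07040000, 0.19573333, 0.11640000)
gyro term ω₀×Iω₀ = (0.0056, -0.0168, 0.0036)
τ = I·(Δω/dt) + ω₀×(Iω₀) = (-0.1000, 0.1300, 0.1200)
v₁ − v₀ = (-0.00533333, -0.08266667, 0.07466667)
m·(v₁−v₀)/dt = (-0.2000, -3.1000, 2.8000)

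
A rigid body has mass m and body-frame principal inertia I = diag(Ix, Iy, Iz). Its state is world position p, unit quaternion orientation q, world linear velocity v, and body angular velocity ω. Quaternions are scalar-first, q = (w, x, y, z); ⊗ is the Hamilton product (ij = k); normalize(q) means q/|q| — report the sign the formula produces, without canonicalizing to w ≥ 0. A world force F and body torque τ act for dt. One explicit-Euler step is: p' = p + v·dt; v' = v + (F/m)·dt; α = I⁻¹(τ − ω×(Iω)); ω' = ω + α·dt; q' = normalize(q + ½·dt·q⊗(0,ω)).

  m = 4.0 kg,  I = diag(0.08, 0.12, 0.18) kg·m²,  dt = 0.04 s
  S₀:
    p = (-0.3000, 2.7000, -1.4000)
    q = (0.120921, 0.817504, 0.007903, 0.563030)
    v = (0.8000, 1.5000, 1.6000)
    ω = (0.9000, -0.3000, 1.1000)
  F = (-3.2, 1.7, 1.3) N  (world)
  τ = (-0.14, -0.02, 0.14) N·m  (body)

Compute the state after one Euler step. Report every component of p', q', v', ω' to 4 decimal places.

new position p' = (-0.2680, 2.7600, -1.3360)
new velocity v' = (0.7680, 1.5170, 1.6130)
gyro term ω×Iω = (-0.0198, -0.0990, -0.0108)
α = I⁻¹(τ − ω×Iω) = (-1.5025, 0.6583, 0.8378)
ω' = ω + α·dt = (0.8399, -0.2737, 1.1335)
Hamilton product q⊗(0,ω) = (-1.3527157, 0.2864312, -0.4288037, -0.1193508)
updated quaternion q' = (0.0938, 0.8229, -0.0007, 0.5604)

p' = (-0.2680, 2.7600, -1.3360)
q' = (0.0938, 0.8229, -0.0007, 0.5604)
v' = (0.7680, 1.5170, 1.6130)
ω' = (0.8399, -0.2737, 1.1335)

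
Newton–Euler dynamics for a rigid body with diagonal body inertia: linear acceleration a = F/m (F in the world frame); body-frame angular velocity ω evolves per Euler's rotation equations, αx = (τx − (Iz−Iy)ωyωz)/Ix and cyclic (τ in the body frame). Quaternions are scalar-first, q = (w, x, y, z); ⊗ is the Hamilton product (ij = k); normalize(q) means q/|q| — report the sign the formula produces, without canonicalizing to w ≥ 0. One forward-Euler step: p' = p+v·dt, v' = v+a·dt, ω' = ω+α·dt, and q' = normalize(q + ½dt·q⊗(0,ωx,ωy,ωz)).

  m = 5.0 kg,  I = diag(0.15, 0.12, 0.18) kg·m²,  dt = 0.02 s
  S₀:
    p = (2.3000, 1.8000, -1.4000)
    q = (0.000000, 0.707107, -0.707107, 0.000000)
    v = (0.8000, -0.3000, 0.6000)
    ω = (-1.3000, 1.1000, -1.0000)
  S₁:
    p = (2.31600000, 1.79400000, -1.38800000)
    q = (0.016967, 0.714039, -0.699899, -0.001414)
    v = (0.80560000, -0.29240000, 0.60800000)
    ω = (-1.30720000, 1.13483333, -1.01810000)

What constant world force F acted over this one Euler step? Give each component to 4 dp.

F = (1.4000, 1.9000, 2.0000)

Δv = v₁−v₀ = (0.00560000, 0.00760000, 0.00800000)
F = m·Δv/dt = (1.4000, 1.9000, 2.0000)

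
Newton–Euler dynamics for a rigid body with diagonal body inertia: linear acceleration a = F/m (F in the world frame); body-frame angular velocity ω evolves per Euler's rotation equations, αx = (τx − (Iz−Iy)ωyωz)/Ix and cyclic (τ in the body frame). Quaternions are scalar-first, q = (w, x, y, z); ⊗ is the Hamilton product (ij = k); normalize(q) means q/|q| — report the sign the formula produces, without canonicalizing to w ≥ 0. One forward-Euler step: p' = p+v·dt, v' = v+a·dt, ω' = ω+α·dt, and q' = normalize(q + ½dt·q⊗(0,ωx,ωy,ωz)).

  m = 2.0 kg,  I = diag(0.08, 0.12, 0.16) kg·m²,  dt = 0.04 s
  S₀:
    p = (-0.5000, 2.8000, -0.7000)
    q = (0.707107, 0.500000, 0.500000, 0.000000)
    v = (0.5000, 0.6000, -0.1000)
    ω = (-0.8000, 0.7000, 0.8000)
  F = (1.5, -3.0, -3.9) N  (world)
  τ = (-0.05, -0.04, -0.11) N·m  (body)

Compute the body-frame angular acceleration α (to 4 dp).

precession coupling ω×(Iω) = (0.0224, 0.0512, -0.0224)
angular accel α = (-0.9050, -0.7600, -0.5475)

α = (-0.9050, -0.7600, -0.5475)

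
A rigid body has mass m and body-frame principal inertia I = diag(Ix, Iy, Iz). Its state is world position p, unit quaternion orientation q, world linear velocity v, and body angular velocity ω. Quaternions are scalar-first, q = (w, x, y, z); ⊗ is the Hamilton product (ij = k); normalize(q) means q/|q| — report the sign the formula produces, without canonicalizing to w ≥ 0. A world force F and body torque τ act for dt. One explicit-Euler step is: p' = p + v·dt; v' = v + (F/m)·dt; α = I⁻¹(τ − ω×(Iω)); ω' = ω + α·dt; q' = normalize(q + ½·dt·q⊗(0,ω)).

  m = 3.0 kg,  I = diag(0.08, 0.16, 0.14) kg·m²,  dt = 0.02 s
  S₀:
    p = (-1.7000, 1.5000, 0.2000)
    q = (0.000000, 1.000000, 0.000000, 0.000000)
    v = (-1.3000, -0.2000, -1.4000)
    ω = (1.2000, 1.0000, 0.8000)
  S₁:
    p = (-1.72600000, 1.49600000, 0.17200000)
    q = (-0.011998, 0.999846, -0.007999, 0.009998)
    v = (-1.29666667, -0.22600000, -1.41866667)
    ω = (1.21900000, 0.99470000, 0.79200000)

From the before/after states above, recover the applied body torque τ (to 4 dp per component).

ω₁ − ω₀ = (0.01900000, -0.00530000, -0.00800000)
applied torque τ = (0.0600, -0.1000, 0.0400)

τ = (0.0600, -0.1000, 0.0400)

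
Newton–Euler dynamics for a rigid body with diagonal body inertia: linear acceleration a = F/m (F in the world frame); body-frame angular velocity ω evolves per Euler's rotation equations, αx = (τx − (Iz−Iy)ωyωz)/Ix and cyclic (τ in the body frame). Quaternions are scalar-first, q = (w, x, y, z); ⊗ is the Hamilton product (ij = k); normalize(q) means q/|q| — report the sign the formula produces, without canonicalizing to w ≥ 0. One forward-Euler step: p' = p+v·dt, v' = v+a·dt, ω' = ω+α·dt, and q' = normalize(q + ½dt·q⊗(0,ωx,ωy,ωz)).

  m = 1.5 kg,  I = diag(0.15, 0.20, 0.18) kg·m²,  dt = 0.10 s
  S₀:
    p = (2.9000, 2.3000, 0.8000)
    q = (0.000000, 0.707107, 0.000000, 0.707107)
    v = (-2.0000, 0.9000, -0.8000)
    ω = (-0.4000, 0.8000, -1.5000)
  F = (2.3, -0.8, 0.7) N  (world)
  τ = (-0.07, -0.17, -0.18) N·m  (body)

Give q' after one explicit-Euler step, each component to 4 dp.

q' = (0.0669, 0.6762, 0.0387, 0.7326)

q⊗(0,ω) = (1.3435033, -0.5656856, 0.7778177, 0.5656856)
updated quaternion q' = (0.0669, 0.6762, 0.0387, 0.7326)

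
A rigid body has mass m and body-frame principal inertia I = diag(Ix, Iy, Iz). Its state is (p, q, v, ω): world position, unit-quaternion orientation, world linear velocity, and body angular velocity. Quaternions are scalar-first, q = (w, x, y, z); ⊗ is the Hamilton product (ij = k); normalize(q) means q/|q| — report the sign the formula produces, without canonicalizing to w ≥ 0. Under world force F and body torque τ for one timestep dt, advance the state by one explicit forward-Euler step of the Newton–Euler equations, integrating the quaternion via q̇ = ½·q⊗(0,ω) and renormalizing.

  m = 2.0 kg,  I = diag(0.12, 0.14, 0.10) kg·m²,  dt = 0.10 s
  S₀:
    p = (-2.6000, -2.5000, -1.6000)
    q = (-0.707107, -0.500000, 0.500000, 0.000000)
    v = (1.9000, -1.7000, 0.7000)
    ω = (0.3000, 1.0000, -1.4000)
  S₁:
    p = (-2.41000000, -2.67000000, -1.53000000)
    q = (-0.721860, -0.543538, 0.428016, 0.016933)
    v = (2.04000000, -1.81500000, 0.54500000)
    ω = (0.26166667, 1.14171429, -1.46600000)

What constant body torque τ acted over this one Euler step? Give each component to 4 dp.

τ = (0.0100, 0.1900, -0.0600)

Δω = ω₁−ω₀ = (-0.03833333, 0.14171429, -0.06600000)
precession coupling = (0.0560, -0.0084, 0.0060)
applied torque τ = (0.0100, 0.1900, -0.0600)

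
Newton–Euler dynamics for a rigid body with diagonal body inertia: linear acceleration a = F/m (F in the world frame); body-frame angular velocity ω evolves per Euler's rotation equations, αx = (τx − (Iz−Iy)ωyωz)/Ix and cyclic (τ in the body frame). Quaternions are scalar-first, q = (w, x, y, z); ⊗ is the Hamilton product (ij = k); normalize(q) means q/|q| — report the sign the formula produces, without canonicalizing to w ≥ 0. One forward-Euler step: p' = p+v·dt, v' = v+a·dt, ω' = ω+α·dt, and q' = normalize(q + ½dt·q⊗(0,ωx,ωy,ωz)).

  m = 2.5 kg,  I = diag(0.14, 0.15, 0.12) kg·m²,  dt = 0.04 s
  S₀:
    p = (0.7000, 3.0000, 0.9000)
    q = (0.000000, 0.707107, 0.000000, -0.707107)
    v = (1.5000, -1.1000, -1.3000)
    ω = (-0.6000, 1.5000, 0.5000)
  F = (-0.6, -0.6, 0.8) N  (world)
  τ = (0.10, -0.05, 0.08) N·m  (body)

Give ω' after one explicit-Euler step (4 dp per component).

ω' = (-0.5650, 1.4883, 0.5297)

precession coupling ω×(Iω) = (-0.0225, -0.0060, -0.0090)
angular accel α = (0.8750, -0.2933, 0.7417)
ω + α·dt = (-0.5650, 1.4883, 0.5297)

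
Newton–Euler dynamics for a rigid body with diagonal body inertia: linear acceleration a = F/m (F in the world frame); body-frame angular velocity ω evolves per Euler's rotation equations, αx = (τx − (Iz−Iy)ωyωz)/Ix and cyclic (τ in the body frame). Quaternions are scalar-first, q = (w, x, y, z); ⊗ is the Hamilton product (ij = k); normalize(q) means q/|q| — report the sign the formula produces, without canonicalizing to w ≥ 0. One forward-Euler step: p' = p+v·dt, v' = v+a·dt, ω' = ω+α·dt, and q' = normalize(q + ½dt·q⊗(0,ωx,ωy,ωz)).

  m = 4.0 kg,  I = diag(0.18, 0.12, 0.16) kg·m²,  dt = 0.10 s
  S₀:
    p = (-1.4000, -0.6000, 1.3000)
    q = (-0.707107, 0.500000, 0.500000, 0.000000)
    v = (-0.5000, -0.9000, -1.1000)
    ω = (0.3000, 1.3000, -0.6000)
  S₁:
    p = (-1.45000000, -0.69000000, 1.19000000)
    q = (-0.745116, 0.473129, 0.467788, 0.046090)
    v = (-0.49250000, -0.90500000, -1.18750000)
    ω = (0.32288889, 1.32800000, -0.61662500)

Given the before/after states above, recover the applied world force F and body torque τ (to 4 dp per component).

ω₁ − ω₀ = (0.02288889, 0.02800000, -0.01662500)
ω₀×(Iω₀) = (-0.0312, -0.0036, -0.0234)
I·α + gyro = (0.0100, 0.0300, -0.0500)
v₁ − v₀ = (0.00750000, -0.00500000, -0.08750000)
F = m·Δv/dt = (0.3000, -0.2000, -3.5000)

F = (0.3000, -0.2000, -3.5000)
τ = (0.0100, 0.0300, -0.0500)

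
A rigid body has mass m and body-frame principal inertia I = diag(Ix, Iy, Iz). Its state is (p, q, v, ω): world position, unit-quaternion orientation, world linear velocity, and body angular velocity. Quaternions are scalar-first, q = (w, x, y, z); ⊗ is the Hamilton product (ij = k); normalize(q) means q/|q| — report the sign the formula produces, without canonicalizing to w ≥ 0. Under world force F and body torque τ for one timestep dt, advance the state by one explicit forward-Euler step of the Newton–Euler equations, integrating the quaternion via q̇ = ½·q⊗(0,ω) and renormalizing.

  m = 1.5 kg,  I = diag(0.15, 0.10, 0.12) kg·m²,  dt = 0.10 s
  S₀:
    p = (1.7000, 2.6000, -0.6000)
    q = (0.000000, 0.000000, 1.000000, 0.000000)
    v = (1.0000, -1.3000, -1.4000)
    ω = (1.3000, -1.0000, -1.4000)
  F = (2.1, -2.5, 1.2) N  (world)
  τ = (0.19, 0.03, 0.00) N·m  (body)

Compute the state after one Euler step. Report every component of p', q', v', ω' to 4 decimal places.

new position p' = (1.8000, 2.4700, -0.7400)
v + (F/m)dt = (1.1400, -1.4667, -1.3200)
ω×(Iω) gyroscopic = (0.0280, -0.0546, 0.0650)
α = I⁻¹(τ − ω×Iω) = (1.0800, 0.8460, -0.5417)
new body rate ω' = (1.4080, -0.9154, -1.4542)
Hamilton product q⊗(0,ω) = (1.0000000, -1.4000000, 0.0000000, -1.3000000)
q + ½dt·q⊗(0,ω), renormalized = (0.0497, -0.0696, 0.9942, -0.0646)

p' = (1.8000, 2.4700, -0.7400)
q' = (0.0497, -0.0696, 0.9942, -0.0646)
v' = (1.1400, -1.4667, -1.3200)
ω' = (1.4080, -0.9154, -1.4542)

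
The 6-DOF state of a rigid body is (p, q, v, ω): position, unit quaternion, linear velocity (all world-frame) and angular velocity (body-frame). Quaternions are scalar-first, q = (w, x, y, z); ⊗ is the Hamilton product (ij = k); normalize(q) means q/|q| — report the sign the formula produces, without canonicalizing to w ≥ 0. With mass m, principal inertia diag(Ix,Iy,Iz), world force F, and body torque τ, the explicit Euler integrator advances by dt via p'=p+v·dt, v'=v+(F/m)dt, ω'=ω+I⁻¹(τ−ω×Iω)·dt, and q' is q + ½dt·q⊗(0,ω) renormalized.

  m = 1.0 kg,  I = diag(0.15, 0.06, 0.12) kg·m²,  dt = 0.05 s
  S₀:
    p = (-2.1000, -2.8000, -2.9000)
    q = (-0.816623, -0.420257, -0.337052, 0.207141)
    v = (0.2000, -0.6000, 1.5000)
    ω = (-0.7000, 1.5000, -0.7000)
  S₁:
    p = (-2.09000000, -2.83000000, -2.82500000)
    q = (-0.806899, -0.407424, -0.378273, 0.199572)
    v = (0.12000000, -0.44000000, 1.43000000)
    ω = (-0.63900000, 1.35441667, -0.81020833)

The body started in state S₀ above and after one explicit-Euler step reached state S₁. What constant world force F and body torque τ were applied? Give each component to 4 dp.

Δv = v₁−v₀ = (-0.08000000, 0.16000000, -0.07000000)
applied force F = (-1.6000, 3.2000, -1.4000)
Δω = ω₁−ω₀ = (0.06100000, -0.14558333, -0.11020833)
gyro term ω₀×Iω₀ = (-0.0630, 0.0147, 0.0945)
applied torque τ = (0.1200, -0.1600, -0.1700)

F = (-1.6000, 3.2000, -1.4000)
τ = (0.1200, -0.1600, -0.1700)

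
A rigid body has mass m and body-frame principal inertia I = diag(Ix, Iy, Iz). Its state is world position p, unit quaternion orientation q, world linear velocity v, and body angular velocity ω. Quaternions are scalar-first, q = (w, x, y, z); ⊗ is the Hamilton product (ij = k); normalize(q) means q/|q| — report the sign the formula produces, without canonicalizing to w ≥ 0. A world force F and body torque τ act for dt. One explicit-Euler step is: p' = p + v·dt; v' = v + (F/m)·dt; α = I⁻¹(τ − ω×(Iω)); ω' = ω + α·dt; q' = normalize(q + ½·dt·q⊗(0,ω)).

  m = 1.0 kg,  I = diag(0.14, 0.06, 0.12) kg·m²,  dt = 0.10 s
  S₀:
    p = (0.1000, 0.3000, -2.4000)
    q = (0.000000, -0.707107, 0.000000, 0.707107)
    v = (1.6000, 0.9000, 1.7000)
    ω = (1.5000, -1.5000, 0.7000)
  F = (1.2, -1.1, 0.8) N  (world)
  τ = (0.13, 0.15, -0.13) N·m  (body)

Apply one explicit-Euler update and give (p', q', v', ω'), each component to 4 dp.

gyro term ω×Iω = (-0.0630, 0.0210, 0.1800)
(τ − ω×Iω)/I = (1.3786, 2.1500, -2.5833)
ω' = ω + α·dt = (1.6379, -1.2850, 0.4417)
Hamilton product q⊗(0,ω) = (0.5656856, 1.0606605, 1.5556354, 1.0606605)
q' = normalize(q + ½dt·q⊗(0,ω)) = (0.0281, -0.6500, 0.0773, 0.7554)
linear accel F/m = (1.2000, -1.1000, 0.8000)
p + v·dt = (0.2600, 0.3900, -2.2300)
v + (F/m)dt = (1.7200, 0.7900, 1.7800)

p' = (0.2600, 0.3900, -2.2300)
q' = (0.0281, -0.6500, 0.0773, 0.7554)
v' = (1.7200, 0.7900, 1.7800)
ω' = (1.6379, -1.2850, 0.4417)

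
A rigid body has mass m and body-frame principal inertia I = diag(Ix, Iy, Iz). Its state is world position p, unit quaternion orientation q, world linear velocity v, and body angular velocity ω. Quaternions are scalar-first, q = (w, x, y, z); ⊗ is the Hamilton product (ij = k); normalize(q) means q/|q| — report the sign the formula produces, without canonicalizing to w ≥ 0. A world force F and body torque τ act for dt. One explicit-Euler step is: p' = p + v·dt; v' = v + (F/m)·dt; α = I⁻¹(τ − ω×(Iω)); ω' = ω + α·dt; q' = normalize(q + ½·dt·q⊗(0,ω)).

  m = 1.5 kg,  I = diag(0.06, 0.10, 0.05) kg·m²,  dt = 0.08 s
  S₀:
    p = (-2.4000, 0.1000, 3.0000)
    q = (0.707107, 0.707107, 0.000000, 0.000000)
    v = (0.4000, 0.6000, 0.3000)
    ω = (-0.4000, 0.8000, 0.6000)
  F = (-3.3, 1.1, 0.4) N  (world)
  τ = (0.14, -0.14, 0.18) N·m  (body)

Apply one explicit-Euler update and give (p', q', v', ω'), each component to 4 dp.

gyro term ω×Iω = (-0.0240, -0.0024, -0.0128)
angular accel α = (2.7333, -1.3760, 3.8560)
new body rate ω' = (-0.1813, 0.6899, 0.9085)
q⊗(0,ω) = (0.2828428, -0.2828428, 0.1414214, 0.9899498)
updated quaternion q' = (0.7178, 0.6951, 0.0057, 0.0396)
p' = p + v·dt = (-2.3680, 0.1480, 3.0240)
new velocity v' = (0.2240, 0.6587, 0.3213)

p' = (-2.3680, 0.1480, 3.0240)
q' = (0.7178, 0.6951, 0.0057, 0.0396)
v' = (0.2240, 0.6587, 0.3213)
ω' = (-0.1813, 0.6899, 0.9085)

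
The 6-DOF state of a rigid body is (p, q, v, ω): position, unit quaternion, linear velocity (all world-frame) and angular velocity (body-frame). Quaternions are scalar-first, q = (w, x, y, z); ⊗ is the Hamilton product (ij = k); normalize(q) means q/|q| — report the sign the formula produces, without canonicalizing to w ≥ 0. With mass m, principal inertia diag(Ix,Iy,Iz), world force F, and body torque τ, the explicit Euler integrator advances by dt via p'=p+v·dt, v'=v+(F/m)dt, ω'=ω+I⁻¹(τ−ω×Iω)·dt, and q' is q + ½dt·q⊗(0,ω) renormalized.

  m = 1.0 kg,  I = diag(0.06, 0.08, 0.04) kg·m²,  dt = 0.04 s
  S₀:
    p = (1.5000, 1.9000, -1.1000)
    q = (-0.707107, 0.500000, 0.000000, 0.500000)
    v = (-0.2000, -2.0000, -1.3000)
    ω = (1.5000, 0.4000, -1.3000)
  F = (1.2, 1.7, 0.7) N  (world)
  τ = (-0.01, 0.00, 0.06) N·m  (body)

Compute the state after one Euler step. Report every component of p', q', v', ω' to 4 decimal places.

new position p' = (1.4920, 1.8200, -1.1520)
v' = v + a·dt = (-0.1520, -1.9320, -1.2720)
gyro term ω×Iω = (0.0208, -0.0390, 0.0120)
(τ − ω×Iω)/I = (-0.5133, 0.4875, 1.2000)
new body rate ω' = (1.4795, 0.4195, -1.2520)
2q̇ = q⊗(0,ω) = (-0.1000000, -1.2606605, 1.1171572, 1.1192391)
updated quaternion q' = (-0.7085, 0.4744, 0.0223, 0.5220)

p' = (1.4920, 1.8200, -1.1520)
q' = (-0.7085, 0.4744, 0.0223, 0.5220)
v' = (-0.1520, -1.9320, -1.2720)
ω' = (1.4795, 0.4195, -1.2520)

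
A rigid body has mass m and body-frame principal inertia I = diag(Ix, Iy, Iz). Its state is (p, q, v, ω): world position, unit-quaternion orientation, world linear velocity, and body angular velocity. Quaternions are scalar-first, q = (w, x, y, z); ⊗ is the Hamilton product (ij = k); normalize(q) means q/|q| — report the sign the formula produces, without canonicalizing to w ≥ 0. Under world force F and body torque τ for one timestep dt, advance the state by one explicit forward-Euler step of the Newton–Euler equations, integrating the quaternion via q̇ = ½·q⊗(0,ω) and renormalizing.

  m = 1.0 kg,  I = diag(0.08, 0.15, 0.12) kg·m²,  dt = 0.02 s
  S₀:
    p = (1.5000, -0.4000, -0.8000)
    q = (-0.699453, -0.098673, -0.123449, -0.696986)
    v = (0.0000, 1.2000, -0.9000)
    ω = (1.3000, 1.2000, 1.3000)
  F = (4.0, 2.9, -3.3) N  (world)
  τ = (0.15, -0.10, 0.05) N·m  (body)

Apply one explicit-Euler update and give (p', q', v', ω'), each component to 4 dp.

p' = (1.5000, -0.3760, -0.8180)
q' = (-0.6875, -0.1010, -0.1396, -0.7055)
v' = (0.0800, 1.2580, -0.9660)
ω' = (1.3492, 1.1957, 1.2901)

gyro term ω×Iω = (-0.0468, -0.0676, 0.1092)
angular accel α = (2.4600, -0.2160, -0.4933)
ω + α·dt = (1.3492, 1.1957, 1.2901)
2q̇ = q⊗(0,ω) = (1.1824955, -0.2333894, -1.6171505, -0.8672128)
q + ½dt·q⊗(0,ω), renormalized = (-0.6875, -0.1010, -0.1396, -0.7055)
new position p' = (1.5000, -0.3760, -0.8180)
v + (F/m)dt = (0.0800, 1.2580, -0.9660)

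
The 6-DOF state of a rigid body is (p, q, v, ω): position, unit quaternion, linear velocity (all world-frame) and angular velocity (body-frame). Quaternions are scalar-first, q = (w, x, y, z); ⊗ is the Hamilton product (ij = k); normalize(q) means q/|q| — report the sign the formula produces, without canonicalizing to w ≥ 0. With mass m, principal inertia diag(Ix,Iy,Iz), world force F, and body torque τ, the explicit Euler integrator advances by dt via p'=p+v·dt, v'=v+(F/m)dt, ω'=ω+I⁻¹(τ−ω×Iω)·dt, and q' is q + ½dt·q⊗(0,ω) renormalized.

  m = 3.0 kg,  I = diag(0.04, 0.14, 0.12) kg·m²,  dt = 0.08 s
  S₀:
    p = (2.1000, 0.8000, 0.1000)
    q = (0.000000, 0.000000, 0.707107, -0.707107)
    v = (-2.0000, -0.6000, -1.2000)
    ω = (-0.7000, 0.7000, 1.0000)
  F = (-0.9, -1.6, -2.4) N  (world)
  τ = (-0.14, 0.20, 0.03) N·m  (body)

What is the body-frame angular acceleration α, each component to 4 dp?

α = (-3.1500, 1.0286, 0.6583)

precession coupling ω×(Iω) = (-0.0140, 0.0560, -0.0490)
α = I⁻¹(τ − ω×Iω) = (-3.1500, 1.0286, 0.6583)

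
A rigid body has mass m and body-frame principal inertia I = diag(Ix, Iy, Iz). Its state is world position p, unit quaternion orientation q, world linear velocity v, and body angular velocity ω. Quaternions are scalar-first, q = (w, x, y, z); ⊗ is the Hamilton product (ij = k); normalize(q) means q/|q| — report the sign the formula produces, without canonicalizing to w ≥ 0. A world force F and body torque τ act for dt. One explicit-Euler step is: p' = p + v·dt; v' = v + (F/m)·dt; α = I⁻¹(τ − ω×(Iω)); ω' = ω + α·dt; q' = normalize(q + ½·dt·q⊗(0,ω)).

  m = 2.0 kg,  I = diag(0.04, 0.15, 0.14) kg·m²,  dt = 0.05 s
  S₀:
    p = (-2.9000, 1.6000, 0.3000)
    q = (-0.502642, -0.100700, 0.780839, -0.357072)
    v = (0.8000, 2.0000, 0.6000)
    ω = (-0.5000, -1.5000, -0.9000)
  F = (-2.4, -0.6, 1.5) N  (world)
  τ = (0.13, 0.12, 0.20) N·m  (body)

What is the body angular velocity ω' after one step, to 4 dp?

ω×(Iω) gyroscopic = (-0.0135, -0.0450, 0.0825)
(τ − ω×Iω)/I = (3.5875, 1.1000, 0.8393)
ω' = ω + α·dt = (-0.3206, -1.4450, -0.8580)

ω' = (-0.3206, -1.4450, -0.8580)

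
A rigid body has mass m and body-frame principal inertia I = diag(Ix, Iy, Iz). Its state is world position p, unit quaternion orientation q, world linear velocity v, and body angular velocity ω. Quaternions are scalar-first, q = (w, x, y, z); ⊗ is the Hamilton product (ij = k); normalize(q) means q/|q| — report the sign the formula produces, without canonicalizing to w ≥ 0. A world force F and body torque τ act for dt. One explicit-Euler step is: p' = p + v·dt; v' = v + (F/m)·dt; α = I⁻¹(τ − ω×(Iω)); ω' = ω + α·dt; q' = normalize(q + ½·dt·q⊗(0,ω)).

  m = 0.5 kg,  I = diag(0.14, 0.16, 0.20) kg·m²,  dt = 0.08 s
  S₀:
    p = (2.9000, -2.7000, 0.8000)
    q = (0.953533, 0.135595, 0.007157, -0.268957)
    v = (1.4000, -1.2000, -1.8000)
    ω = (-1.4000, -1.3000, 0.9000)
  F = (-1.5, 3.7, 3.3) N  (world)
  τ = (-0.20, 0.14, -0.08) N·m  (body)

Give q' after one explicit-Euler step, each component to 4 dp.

q' = (0.9677, 0.0682, -0.0321, -0.2404)

Hamilton product q⊗(0,ω) = (0.4411984, -1.6781490, -0.9850886, 0.6919260)
updated quaternion q' = (0.9677, 0.0682, -0.0321, -0.2404)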